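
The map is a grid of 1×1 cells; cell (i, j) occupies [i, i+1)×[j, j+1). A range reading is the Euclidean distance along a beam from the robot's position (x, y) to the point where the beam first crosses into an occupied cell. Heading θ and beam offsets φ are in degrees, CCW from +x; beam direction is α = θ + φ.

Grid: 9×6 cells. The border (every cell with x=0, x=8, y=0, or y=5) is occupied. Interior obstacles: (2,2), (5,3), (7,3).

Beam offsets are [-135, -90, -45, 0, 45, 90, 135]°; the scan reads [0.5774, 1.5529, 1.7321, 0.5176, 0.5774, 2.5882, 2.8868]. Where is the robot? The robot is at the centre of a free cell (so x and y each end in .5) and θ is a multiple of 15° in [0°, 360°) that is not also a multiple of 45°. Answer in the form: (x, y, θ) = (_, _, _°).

The pose lattice has 25·16 = 400 candidates. Test each by forward raycasting.
  (5.5, 1.5, 345°): beam 1 = 1.0000 ≠ 0.5774 ✗
  (1.5, 3.5, 240°): beam 1 = 1.5529 ≠ 0.5774 ✗
  (7.5, 2.5, 345°): beam 1 = 3.0000 ≠ 0.5774 ✗
  …
  (6.5, 3.5, 165°): r_1=0.5774, r_2=1.5529, r_3=1.7321, r_4=0.5176, r_5=0.5774, r_6=2.5882, r_7=2.8868 — all match ✓
Only this pose fits every beam.

(x, y, θ) = (6.5, 3.5, 165°)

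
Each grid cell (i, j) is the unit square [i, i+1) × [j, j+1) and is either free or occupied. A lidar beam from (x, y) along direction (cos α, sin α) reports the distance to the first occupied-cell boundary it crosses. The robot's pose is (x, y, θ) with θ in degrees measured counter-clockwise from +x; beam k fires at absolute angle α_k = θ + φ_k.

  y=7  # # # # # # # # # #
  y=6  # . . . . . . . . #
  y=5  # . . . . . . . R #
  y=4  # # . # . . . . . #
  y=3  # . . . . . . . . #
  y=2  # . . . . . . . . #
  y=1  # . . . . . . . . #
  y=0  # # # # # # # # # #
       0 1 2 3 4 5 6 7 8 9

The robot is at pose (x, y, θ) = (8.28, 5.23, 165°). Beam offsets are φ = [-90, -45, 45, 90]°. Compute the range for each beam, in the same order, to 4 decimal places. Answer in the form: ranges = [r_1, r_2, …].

ranges = [1.8324, 2.0438, 8.4062, 4.3792]

beam 1: φ=-90°, α=75°
  direction (0.2588, 0.9659); cell (8,5); t to first gridline: x 2.7819, y 0.7972 (then +3.8637 / +1.0353)
    (8,6) via y @ 0.7972
    (8,7) via y @ 1.8324  # hit
  → r_1 = 1.8324
beam 2: φ=-45°, α=120°
  direction (-0.5000, 0.8660); cell (8,5); t to first gridline: x 0.5600, y 0.8891 (then +2.0000 / +1.1547)
    (7,5) via x @ 0.5600
    (7,6) via y @ 0.8891
    (7,7) via y @ 2.0438  # hit
  → r_2 = 2.0438
beam 3: φ=45°, α=210°
  direction (-0.8660, -0.5000); cell (8,5); t to first gridline: x 0.3233, y 0.4600 (then +1.1547 / +2.0000)
    (7,5) via x @ 0.3233
    (7,4) via y @ 0.4600
    (6,4) via x @ 1.4780
    (6,3) via y @ 2.4600
    (5,3) via x @ 2.6327
    (4,3) via x @ 3.7874
    (4,2) via y @ 4.4600
    (3,2) via x @ 4.9421
    (2,2) via x @ 6.0968
    (2,1) via y @ 6.4600
    (1,1) via x @ 7.2515
    (0,1) via x @ 8.4062  # hit
  → r_3 = 8.4062
beam 4: φ=90°, α=255°
  direction (-0.2588, -0.9659); cell (8,5); t to first gridline: x 1.0818, y 0.2381 (then +3.8637 / +1.0353)
    (8,4) via y @ 0.2381
    (7,4) via x @ 1.0818
    (7,3) via y @ 1.2734
    (7,2) via y @ 2.3087
    (7,1) via y @ 3.3439
    (7,0) via y @ 4.3792  # hit
  → r_4 = 4.3792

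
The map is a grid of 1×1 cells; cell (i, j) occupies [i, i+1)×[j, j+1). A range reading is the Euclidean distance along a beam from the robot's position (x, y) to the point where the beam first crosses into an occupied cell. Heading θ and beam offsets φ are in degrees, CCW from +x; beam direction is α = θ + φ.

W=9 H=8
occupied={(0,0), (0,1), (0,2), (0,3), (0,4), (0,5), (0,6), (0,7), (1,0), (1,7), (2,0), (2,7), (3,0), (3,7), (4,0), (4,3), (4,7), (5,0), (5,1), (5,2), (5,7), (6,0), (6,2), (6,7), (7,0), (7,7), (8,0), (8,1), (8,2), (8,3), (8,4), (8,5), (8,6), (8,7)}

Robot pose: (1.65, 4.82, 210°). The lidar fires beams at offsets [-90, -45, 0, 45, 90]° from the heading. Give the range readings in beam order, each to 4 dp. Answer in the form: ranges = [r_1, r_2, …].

ranges = [1.3000, 0.6729, 0.7506, 2.5114, 4.4110]

beam 1: φ=-90°, α=120°
  cosα=-0.5000 sinα=0.8660 | (1,4) | tMaxX 1.3000 tMaxY 0.2078 | tΔX 2.0000 tΔY 1.1547
    t=0.2078 [y] (1,5)
    t=1.3000 [x] (0,5) — stop
  → r_1 = 1.3000
beam 2: φ=-45°, α=165°
  cosα=-0.9659 sinα=0.2588 | (1,4) | tMaxX 0.6729 tMaxY 0.6955 | tΔX 1.0353 tΔY 3.8637
    t=0.6729 [x] (0,4) — stop
  → r_2 = 0.6729
beam 3: φ=0°, α=210°
  cosα=-0.8660 sinα=-0.5000 | (1,4) | tMaxX 0.7506 tMaxY 1.6400 | tΔX 1.1547 tΔY 2.0000
    t=0.7506 [x] (0,4) — stop
  → r_3 = 0.7506
beam 4: φ=45°, α=255°
  cosα=-0.2588 sinα=-0.9659 | (1,4) | tMaxX 2.5114 tMaxY 0.8489 | tΔX 3.8637 tΔY 1.0353
    t=0.8489 [y] (1,3)
    t=1.8842 [y] (1,2)
    t=2.5114 [x] (0,2) — stop
  → r_4 = 2.5114
beam 5: φ=90°, α=300°
  cosα=0.5000 sinα=-0.8660 | (1,4) | tMaxX 0.7000 tMaxY 0.9469 | tΔX 2.0000 tΔY 1.1547
    t=0.7000 [x] (2,4)
    t=0.9469 [y] (2,3)
    t=2.1016 [y] (2,2)
    t=2.7000 [x] (3,2)
    t=3.2563 [y] (3,1)
    t=4.4110 [y] (3,0) — stop
  → r_5 = 4.4110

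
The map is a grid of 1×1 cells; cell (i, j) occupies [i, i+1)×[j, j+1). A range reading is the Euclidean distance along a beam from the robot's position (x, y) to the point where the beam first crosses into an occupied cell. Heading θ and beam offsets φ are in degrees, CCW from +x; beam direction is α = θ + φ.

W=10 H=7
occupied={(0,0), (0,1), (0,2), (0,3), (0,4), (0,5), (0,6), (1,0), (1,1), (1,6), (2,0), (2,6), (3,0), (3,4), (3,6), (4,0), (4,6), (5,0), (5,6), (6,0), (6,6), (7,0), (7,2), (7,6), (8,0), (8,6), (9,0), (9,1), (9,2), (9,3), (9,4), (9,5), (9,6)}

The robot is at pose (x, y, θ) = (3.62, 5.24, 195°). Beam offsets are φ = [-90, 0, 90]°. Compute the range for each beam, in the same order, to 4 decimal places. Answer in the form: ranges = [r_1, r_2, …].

beam 1: φ=-90°, α=105°
  cosα=-0.2588 sinα=0.9659 | (3,5) | tMaxX 2.3955 tMaxY 0.7868 | tΔX 3.8637 tΔY 1.0353
    t=0.7868 [y] (3,6) — stop
  → r_1 = 0.7868
beam 2: φ=0°, α=195°
  cosα=-0.9659 sinα=-0.2588 | (3,5) | tMaxX 0.6419 tMaxY 0.9273 | tΔX 1.0353 tΔY 3.8637
    t=0.6419 [x] (2,5)
    t=0.9273 [y] (2,4)
    t=1.6771 [x] (1,4)
    t=2.7124 [x] (0,4) — stop
  → r_2 = 2.7124
beam 3: φ=90°, α=285°
  cosα=0.2588 sinα=-0.9659 | (3,5) | tMaxX 1.4682 tMaxY 0.2485 | tΔX 3.8637 tΔY 1.0353
    t=0.2485 [y] (3,4) — stop
  → r_3 = 0.2485

ranges = [0.7868, 2.7124, 0.2485]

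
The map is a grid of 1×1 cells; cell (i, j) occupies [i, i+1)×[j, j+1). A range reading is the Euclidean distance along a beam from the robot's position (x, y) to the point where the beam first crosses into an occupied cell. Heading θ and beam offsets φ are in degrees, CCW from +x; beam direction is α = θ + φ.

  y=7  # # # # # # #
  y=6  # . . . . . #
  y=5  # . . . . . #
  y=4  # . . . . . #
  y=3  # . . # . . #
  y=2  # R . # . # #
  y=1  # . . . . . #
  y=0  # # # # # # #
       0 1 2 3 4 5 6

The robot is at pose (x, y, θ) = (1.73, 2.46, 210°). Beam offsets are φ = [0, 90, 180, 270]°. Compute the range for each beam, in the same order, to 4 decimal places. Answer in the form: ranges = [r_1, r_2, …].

beam 1: φ=0°, α=210°
  direction (-0.8660, -0.5000); cell (1,2); t to first gridline: x 0.8429, y 0.9200 (then +1.1547 / +2.0000)
    (0,2) via x @ 0.8429  # hit
  → r_1 = 0.8429
beam 2: φ=90°, α=300°
  direction (0.5000, -0.8660); cell (1,2); t to first gridline: x 0.5400, y 0.5312 (then +2.0000 / +1.1547)
    (1,1) via y @ 0.5312
    (2,1) via x @ 0.5400
    (2,0) via y @ 1.6859  # hit
  → r_2 = 1.6859
beam 3: φ=180°, α=30°
  direction (0.8660, 0.5000); cell (1,2); t to first gridline: x 0.3118, y 1.0800 (then +1.1547 / +2.0000)
    (2,2) via x @ 0.3118
    (2,3) via y @ 1.0800
    (3,3) via x @ 1.4665  # hit
  → r_3 = 1.4665
beam 4: φ=270°, α=120°
  direction (-0.5000, 0.8660); cell (1,2); t to first gridline: x 1.4600, y 0.6235 (then +2.0000 / +1.1547)
    (1,3) via y @ 0.6235
    (0,3) via x @ 1.4600  # hit
  → r_4 = 1.4600

ranges = [0.8429, 1.6859, 1.4665, 1.4600]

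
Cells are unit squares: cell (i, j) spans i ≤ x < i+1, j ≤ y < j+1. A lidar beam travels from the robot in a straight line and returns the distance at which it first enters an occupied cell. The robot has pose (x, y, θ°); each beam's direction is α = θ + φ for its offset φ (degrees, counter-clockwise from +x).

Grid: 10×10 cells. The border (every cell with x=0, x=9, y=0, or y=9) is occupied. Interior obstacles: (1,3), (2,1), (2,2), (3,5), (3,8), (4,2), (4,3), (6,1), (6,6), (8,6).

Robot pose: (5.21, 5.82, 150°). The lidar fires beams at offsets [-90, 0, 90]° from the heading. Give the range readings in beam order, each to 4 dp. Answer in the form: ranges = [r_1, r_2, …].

beam 1: φ=-90°, α=60°
  cosα=0.5000 sinα=0.8660 | (5,5) | tMaxX 1.5800 tMaxY 0.2078 | tΔX 2.0000 tΔY 1.1547
    t=0.2078 [y] (5,6)
    t=1.3625 [y] (5,7)
    t=1.5800 [x] (6,7)
    t=2.5172 [y] (6,8)
    t=3.5800 [x] (7,8)
    t=3.6719 [y] (7,9) — stop
  → r_1 = 3.6719
beam 2: φ=0°, α=150°
  cosα=-0.8660 sinα=0.5000 | (5,5) | tMaxX 0.2425 tMaxY 0.3600 | tΔX 1.1547 tΔY 2.0000
    t=0.2425 [x] (4,5)
    t=0.3600 [y] (4,6)
    t=1.3972 [x] (3,6)
    t=2.3600 [y] (3,7)
    t=2.5519 [x] (2,7)
    t=3.7066 [x] (1,7)
    t=4.3600 [y] (1,8)
    t=4.8613 [x] (0,8) — stop
  → r_2 = 4.8613
beam 3: φ=90°, α=240°
  cosα=-0.5000 sinα=-0.8660 | (5,5) | tMaxX 0.4200 tMaxY 0.9469 | tΔX 2.0000 tΔY 1.1547
    t=0.4200 [x] (4,5)
    t=0.9469 [y] (4,4)
    t=2.1016 [y] (4,3) — stop
  → r_3 = 2.1016

ranges = [3.6719, 4.8613, 2.1016]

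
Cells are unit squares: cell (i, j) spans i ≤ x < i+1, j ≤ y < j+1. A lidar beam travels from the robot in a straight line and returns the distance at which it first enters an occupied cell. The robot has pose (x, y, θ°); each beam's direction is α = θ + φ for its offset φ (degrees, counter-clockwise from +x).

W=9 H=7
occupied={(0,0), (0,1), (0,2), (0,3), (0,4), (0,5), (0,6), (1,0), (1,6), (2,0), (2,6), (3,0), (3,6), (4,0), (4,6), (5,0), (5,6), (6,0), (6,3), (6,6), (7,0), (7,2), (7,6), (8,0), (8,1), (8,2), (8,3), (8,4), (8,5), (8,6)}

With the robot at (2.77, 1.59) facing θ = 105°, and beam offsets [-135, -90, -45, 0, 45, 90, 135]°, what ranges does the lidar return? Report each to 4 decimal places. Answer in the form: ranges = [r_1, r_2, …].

ranges = [1.1800, 4.3792, 5.0922, 4.5656, 2.0438, 1.8324, 0.6813]

beam 1: φ=-135°, α=330°
  dir = (cos 330°, sin 330°) = (0.8660, -0.5000); from cell (2,1)
  next x-line at t=0.2656, next y-line at t=1.1800; Δt_x=1.1547, Δt_y=2.0000
    x: enter (3,1) at t=0.2656
    y: enter (3,0) at t=1.1800 ← occupied
  → r_1 = 1.1800
beam 2: φ=-90°, α=15°
  dir = (cos 15°, sin 15°) = (0.9659, 0.2588); from cell (2,1)
  next x-line at t=0.2381, next y-line at t=1.5841; Δt_x=1.0353, Δt_y=3.8637
    x: enter (3,1) at t=0.2381
    x: enter (4,1) at t=1.2734
    y: enter (4,2) at t=1.5841
    x: enter (5,2) at t=2.3087
    x: enter (6,2) at t=3.3439
    x: enter (7,2) at t=4.3792 ← occupied
  → r_2 = 4.3792
beam 3: φ=-45°, α=60°
  dir = (cos 60°, sin 60°) = (0.5000, 0.8660); from cell (2,1)
  next x-line at t=0.4600, next y-line at t=0.4734; Δt_x=2.0000, Δt_y=1.1547
    x: enter (3,1) at t=0.4600
    y: enter (3,2) at t=0.4734
    y: enter (3,3) at t=1.6281
    x: enter (4,3) at t=2.4600
    y: enter (4,4) at t=2.7828
    y: enter (4,5) at t=3.9375
    x: enter (5,5) at t=4.4600
    y: enter (5,6) at t=5.0922 ← occupied
  → r_3 = 5.0922
beam 4: φ=0°, α=105°
  dir = (cos 105°, sin 105°) = (-0.2588, 0.9659); from cell (2,1)
  next x-line at t=2.9751, next y-line at t=0.4245; Δt_x=3.8637, Δt_y=1.0353
    y: enter (2,2) at t=0.4245
    y: enter (2,3) at t=1.4597
    y: enter (2,4) at t=2.4950
    x: enter (1,4) at t=2.9751
    y: enter (1,5) at t=3.5303
    y: enter (1,6) at t=4.5656 ← occupied
  → r_4 = 4.5656
beam 5: φ=45°, α=150°
  dir = (cos 150°, sin 150°) = (-0.8660, 0.5000); from cell (2,1)
  next x-line at t=0.8891, next y-line at t=0.8200; Δt_x=1.1547, Δt_y=2.0000
    y: enter (2,2) at t=0.8200
    x: enter (1,2) at t=0.8891
    x: enter (0,2) at t=2.0438 ← occupied
  → r_5 = 2.0438
beam 6: φ=90°, α=195°
  dir = (cos 195°, sin 195°) = (-0.9659, -0.2588); from cell (2,1)
  next x-line at t=0.7972, next y-line at t=2.2796; Δt_x=1.0353, Δt_y=3.8637
    x: enter (1,1) at t=0.7972
    x: enter (0,1) at t=1.8324 ← occupied
  → r_6 = 1.8324
beam 7: φ=135°, α=240°
  dir = (cos 240°, sin 240°) = (-0.5000, -0.8660); from cell (2,1)
  next x-line at t=1.5400, next y-line at t=0.6813; Δt_x=2.0000, Δt_y=1.1547
    y: enter (2,0) at t=0.6813 ← occupied
  → r_7 = 0.6813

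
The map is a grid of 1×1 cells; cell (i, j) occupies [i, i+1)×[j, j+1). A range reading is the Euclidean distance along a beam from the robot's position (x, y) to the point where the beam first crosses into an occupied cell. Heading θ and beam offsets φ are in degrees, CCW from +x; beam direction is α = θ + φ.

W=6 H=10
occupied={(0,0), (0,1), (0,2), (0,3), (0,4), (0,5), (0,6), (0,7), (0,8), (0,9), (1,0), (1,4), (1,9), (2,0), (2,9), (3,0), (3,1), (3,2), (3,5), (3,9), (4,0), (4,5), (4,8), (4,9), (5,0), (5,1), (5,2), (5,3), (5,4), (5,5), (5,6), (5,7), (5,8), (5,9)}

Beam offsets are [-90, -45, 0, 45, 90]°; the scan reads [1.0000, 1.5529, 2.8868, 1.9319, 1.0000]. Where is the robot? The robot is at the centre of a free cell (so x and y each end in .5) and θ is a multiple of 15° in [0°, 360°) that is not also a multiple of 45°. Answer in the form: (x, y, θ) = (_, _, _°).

Enumerate (i+0.5, j+0.5, θ) over the 26 free cells and 16 admissible headings. For each, cast all 5 beams and compare to the given ranges.
  (1.5, 3.5, 120°): beam 1 = 3.0000 ≠ 1.0000 ✗
  (2.5, 5.5, 15°): beam 1 = 2.5882 ≠ 1.0000 ✗
  (1.5, 6.5, 150°): beam 1 = 2.8868 ≠ 1.0000 ✗
  …
  (2.5, 3.5, 240°): r_1=1.0000, r_2=1.5529, r_3=2.8868, r_4=1.9319, r_5=1.0000 — all match ✓
Unique over the lattice → pose = (2.5, 3.5, 240°).

(x, y, θ) = (2.5, 3.5, 240°)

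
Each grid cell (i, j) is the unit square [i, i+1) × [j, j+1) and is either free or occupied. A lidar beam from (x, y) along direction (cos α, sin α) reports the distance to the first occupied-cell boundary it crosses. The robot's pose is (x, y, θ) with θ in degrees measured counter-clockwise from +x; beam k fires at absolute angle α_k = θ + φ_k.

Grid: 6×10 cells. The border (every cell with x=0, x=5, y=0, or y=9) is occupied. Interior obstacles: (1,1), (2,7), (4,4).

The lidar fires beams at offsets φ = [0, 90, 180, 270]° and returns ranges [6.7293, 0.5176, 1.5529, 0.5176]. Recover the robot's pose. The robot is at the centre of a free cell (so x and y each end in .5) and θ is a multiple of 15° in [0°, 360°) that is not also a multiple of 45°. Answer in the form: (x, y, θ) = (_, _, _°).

Enumerate (i+0.5, j+0.5, θ) over the 29 free cells and 16 admissible headings. For each, cast all 4 beams and compare to the given ranges.
  (4.5, 3.5, 240°): beam 1 = 2.8868 ≠ 6.7293 ✗
  (4.5, 3.5, 30°): beam 1 = 0.5774 ≠ 6.7293 ✗
  (1.5, 2.5, 285°): beam 1 = 0.5176 ≠ 6.7293 ✗
  (2.5, 8.5, 15°): beam 1 = 1.9319 ≠ 6.7293 ✗
  (4.5, 6.5, 285°): beam 1 = 1.5529 ≠ 6.7293 ✗
  …
  (1.5, 7.5, 285°): r_1=6.7293, r_2=0.5176, r_3=1.5529, r_4=0.5176 — all match ✓
Unique over the lattice → pose = (1.5, 7.5, 285°).

(x, y, θ) = (1.5, 7.5, 285°)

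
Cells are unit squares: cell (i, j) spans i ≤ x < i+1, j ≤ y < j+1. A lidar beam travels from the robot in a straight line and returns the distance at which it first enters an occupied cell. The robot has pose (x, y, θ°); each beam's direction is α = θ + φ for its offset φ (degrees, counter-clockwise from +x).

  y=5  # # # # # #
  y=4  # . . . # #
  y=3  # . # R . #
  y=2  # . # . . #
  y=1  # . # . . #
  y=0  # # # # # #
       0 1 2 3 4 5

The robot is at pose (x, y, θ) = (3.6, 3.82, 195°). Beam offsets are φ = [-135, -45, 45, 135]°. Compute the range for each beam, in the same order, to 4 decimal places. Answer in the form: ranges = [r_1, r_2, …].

beam 1: φ=-135°, α=60°
  direction (0.5000, 0.8660); cell (3,3); t to first gridline: x 0.8000, y 0.2078 (then +2.0000 / +1.1547)
    (3,4) via y @ 0.2078
    (4,4) via x @ 0.8000  # hit
  → r_1 = 0.8000
beam 2: φ=-45°, α=150°
  direction (-0.8660, 0.5000); cell (3,3); t to first gridline: x 0.6928, y 0.3600 (then +1.1547 / +2.0000)
    (3,4) via y @ 0.3600
    (2,4) via x @ 0.6928
    (1,4) via x @ 1.8475
    (1,5) via y @ 2.3600  # hit
  → r_2 = 2.3600
beam 3: φ=45°, α=240°
  direction (-0.5000, -0.8660); cell (3,3); t to first gridline: x 1.2000, y 0.9469 (then +2.0000 / +1.1547)
    (3,2) via y @ 0.9469
    (2,2) via x @ 1.2000  # hit
  → r_3 = 1.2000
beam 4: φ=135°, α=330°
  direction (0.8660, -0.5000); cell (3,3); t to first gridline: x 0.4619, y 1.6400 (then +1.1547 / +2.0000)
    (4,3) via x @ 0.4619
    (5,3) via x @ 1.6166  # hit
  → r_4 = 1.6166

ranges = [0.8000, 2.3600, 1.2000, 1.6166]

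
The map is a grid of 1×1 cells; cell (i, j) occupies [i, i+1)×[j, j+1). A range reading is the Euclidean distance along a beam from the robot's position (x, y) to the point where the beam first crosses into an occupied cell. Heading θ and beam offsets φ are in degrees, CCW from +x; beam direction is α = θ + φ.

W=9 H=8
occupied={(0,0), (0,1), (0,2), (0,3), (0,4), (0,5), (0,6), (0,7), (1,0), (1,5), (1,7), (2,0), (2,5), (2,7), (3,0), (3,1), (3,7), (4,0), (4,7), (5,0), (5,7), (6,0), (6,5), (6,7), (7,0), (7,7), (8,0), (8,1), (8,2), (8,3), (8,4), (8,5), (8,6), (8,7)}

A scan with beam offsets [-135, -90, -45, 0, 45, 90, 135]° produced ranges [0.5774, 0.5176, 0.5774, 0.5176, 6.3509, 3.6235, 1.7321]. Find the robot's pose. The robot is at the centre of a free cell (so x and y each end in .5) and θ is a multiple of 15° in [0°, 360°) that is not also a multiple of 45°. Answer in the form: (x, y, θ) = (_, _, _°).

(x, y, θ) = (2.5, 1.5, 15°)

Candidates: 38 free-cell centres × 16 headings = 608 poses. Raycast each; keep the one whose scan matches to 4 dp.
  (6.5, 4.5, 300°): beam 1 = 3.6235 ≠ 0.5774 ✗
  (5.5, 2.5, 60°): beam 1 = 1.5529 ≠ 0.5774 ✗
  (2.5, 1.5, 240°): beam 1 = 3.6235 ≠ 0.5774 ✗
  …
  (2.5, 1.5, 15°): r_1=0.5774, r_2=0.5176, r_3=0.5774, r_4=0.5176, r_5=6.3509, r_6=3.6235, r_7=1.7321 — all match ✓
No second candidate reproduces the full scan.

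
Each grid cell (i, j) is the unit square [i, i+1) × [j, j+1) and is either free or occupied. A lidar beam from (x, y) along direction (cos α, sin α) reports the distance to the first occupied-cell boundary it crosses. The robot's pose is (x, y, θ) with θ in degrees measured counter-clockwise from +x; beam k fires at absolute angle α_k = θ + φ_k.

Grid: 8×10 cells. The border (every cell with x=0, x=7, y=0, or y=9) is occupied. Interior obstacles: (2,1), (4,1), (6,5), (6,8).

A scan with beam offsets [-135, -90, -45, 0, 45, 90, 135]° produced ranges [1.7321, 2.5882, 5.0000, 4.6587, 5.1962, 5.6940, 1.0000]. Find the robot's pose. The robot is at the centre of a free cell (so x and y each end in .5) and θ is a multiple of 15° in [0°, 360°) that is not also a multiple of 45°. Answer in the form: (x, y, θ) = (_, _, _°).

(x, y, θ) = (5.5, 6.5, 195°)

Enumerate (i+0.5, j+0.5, θ) over the 44 free cells and 16 admissible headings. For each, cast all 7 beams and compare to the given ranges.
  (2.5, 6.5, 300°): beam 1 = 1.5529 ≠ 1.7321 ✗
  (3.5, 4.5, 120°): beam 1 = 3.6235 ≠ 1.7321 ✗
  (2.5, 5.5, 255°): beam 1 = 3.0000 ≠ 1.7321 ✗
  (2.5, 2.5, 240°): beam 1 = 5.7956 ≠ 1.7321 ✗
  …
  (5.5, 6.5, 195°): r_1=1.7321, r_2=2.5882, r_3=5.0000, r_4=4.6587, r_5=5.1962, r_6=5.6940, r_7=1.0000 — all match ✓
No second candidate reproduces the full scan.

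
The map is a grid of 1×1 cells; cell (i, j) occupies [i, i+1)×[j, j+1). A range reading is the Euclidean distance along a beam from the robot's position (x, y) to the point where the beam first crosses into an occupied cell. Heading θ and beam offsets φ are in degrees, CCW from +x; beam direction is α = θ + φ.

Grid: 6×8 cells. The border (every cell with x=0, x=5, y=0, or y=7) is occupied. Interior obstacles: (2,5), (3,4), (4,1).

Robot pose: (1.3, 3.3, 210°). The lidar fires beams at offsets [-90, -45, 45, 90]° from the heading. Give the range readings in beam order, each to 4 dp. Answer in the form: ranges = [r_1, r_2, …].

beam 1: φ=-90°, α=120°
  d=(-0.5000,0.8660)  start (1,3)  tX=0.6000 tY=0.8083  stride 1/|dx|=2.0000 1/|dy|=1.1547
    cross x-line → (0,3), t=0.6000 (wall)
  → r_1 = 0.6000
beam 2: φ=-45°, α=165°
  d=(-0.9659,0.2588)  start (1,3)  tX=0.3106 tY=2.7046  stride 1/|dx|=1.0353 1/|dy|=3.8637
    cross x-line → (0,3), t=0.3106 (wall)
  → r_2 = 0.3106
beam 3: φ=45°, α=255°
  d=(-0.2588,-0.9659)  start (1,3)  tX=1.1591 tY=0.3106  stride 1/|dx|=3.8637 1/|dy|=1.0353
    cross y-line → (1,2), t=0.3106
    cross x-line → (0,2), t=1.1591 (wall)
  → r_3 = 1.1591
beam 4: φ=90°, α=300°
  d=(0.5000,-0.8660)  start (1,3)  tX=1.4000 tY=0.3464  stride 1/|dx|=2.0000 1/|dy|=1.1547
    cross y-line → (1,2), t=0.3464
    cross x-line → (2,2), t=1.4000
    cross y-line → (2,1), t=1.5011
    cross y-line → (2,0), t=2.6558 (wall)
  → r_4 = 2.6558

ranges = [0.6000, 0.3106, 1.1591, 2.6558]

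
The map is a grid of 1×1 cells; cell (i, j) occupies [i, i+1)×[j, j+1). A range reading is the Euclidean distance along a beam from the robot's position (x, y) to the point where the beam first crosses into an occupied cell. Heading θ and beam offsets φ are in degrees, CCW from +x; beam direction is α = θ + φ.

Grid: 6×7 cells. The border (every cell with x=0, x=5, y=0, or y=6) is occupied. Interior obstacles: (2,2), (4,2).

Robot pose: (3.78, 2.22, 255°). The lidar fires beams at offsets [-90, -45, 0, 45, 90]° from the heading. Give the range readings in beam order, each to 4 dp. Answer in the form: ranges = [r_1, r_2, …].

ranges = [0.8075, 2.4400, 1.2630, 1.4087, 0.2278]

beam 1: φ=-90°, α=165°
  dir = (cos 165°, sin 165°) = (-0.9659, 0.2588); from cell (3,2)
  next x-line at t=0.8075, next y-line at t=3.0137; Δt_x=1.0353, Δt_y=3.8637
    x: enter (2,2) at t=0.8075 ← occupied
  → r_1 = 0.8075
beam 2: φ=-45°, α=210°
  dir = (cos 210°, sin 210°) = (-0.8660, -0.5000); from cell (3,2)
  next x-line at t=0.9007, next y-line at t=0.4400; Δt_x=1.1547, Δt_y=2.0000
    y: enter (3,1) at t=0.4400
    x: enter (2,1) at t=0.9007
    x: enter (1,1) at t=2.0554
    y: enter (1,0) at t=2.4400 ← occupied
  → r_2 = 2.4400
beam 3: φ=0°, α=255°
  dir = (cos 255°, sin 255°) = (-0.2588, -0.9659); from cell (3,2)
  next x-line at t=3.0137, next y-line at t=0.2278; Δt_x=3.8637, Δt_y=1.0353
    y: enter (3,1) at t=0.2278
    y: enter (3,0) at t=1.2630 ← occupied
  → r_3 = 1.2630
beam 4: φ=45°, α=300°
  dir = (cos 300°, sin 300°) = (0.5000, -0.8660); from cell (3,2)
  next x-line at t=0.4400, next y-line at t=0.2540; Δt_x=2.0000, Δt_y=1.1547
    y: enter (3,1) at t=0.2540
    x: enter (4,1) at t=0.4400
    y: enter (4,0) at t=1.4087 ← occupied
  → r_4 = 1.4087
beam 5: φ=90°, α=345°
  dir = (cos 345°, sin 345°) = (0.9659, -0.2588); from cell (3,2)
  next x-line at t=0.2278, next y-line at t=0.8500; Δt_x=1.0353, Δt_y=3.8637
    x: enter (4,2) at t=0.2278 ← occupied
  → r_5 = 0.2278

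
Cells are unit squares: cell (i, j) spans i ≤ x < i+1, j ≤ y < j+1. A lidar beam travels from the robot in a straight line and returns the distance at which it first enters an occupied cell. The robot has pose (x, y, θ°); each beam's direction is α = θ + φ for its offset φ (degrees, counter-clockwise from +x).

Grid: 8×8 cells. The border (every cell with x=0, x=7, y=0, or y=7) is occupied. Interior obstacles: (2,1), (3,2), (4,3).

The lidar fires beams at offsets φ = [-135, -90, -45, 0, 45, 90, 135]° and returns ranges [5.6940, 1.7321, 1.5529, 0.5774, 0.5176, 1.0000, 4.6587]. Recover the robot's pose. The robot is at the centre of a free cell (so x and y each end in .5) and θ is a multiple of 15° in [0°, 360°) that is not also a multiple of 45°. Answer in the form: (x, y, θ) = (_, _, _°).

Enumerate (i+0.5, j+0.5, θ) over the 33 free cells and 16 admissible headings. For each, cast all 7 beams and compare to the given ranges.
  (6.5, 6.5, 60°): beam 1 = 1.9319 ≠ 5.6940 ✗
  (5.5, 5.5, 15°): beam 1 = 1.7321 ≠ 5.6940 ✗
  (1.5, 4.5, 195°): beam 1 = 2.8868 ≠ 5.6940 ✗
  (5.5, 1.5, 165°): beam 1 = 1.7321 ≠ 5.6940 ✗
  (2.5, 6.5, 210°): beam 1 = 0.5176 ≠ 5.6940 ✗
  …
  (5.5, 6.5, 60°): r_1=5.6940, r_2=1.7321, r_3=1.5529, r_4=0.5774, r_5=0.5176, r_6=1.0000, r_7=4.6587 — all match ✓
Unique over the lattice → pose = (5.5, 6.5, 60°).

(x, y, θ) = (5.5, 6.5, 60°)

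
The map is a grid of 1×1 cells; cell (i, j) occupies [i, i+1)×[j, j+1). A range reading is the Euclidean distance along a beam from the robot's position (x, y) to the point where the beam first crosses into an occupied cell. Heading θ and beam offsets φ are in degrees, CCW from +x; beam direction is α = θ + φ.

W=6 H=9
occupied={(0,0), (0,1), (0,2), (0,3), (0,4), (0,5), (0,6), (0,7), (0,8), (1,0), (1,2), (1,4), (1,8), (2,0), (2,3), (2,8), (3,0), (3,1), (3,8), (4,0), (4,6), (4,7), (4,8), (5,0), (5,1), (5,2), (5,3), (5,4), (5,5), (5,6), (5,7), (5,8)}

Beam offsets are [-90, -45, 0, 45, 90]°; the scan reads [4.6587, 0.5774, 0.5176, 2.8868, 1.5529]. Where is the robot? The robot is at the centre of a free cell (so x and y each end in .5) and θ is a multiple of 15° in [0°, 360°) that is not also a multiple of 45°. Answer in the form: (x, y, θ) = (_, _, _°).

(x, y, θ) = (3.5, 3.5, 195°)

Enumerate (i+0.5, j+0.5, θ) over the 22 free cells and 16 admissible headings. For each, cast all 5 beams and compare to the given ranges.
  (4.5, 4.5, 285°): beam 1 = 1.9319 ≠ 4.6587 ✗
  (1.5, 1.5, 285°): beam 1 = 0.5176 ≠ 4.6587 ✗
  (1.5, 5.5, 105°): beam 1 = 2.5882 ≠ 4.6587 ✗
  (2.5, 5.5, 60°): beam 1 = 2.8868 ≠ 4.6587 ✗
  …
  (3.5, 3.5, 195°): r_1=4.6587, r_2=0.5774, r_3=0.5176, r_4=2.8868, r_5=1.5529 — all match ✓
No second candidate reproduces the full scan.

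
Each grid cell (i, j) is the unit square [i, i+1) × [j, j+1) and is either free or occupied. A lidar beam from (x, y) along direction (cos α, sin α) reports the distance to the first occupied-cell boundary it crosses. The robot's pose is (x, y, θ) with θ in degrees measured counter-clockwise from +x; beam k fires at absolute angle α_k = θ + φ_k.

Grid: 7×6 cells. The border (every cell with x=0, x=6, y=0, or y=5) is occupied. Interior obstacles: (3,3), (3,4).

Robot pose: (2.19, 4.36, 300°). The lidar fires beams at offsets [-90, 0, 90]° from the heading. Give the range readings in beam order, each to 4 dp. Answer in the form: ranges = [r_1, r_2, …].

ranges = [1.3741, 3.8798, 0.9353]

beam 1: φ=-90°, α=210°
  direction (-0.8660, -0.5000); cell (2,4); t to first gridline: x 0.2194, y 0.7200 (then +1.1547 / +2.0000)
    (1,4) via x @ 0.2194
    (1,3) via y @ 0.7200
    (0,3) via x @ 1.3741  # hit
  → r_1 = 1.3741
beam 2: φ=0°, α=300°
  direction (0.5000, -0.8660); cell (2,4); t to first gridline: x 1.6200, y 0.4157 (then +2.0000 / +1.1547)
    (2,3) via y @ 0.4157
    (2,2) via y @ 1.5704
    (3,2) via x @ 1.6200
    (3,1) via y @ 2.7251
    (4,1) via x @ 3.6200
    (4,0) via y @ 3.8798  # hit
  → r_2 = 3.8798
beam 3: φ=90°, α=30°
  direction (0.8660, 0.5000); cell (2,4); t to first gridline: x 0.9353, y 1.2800 (then +1.1547 / +2.0000)
    (3,4) via x @ 0.9353  # hit
  → r_3 = 0.9353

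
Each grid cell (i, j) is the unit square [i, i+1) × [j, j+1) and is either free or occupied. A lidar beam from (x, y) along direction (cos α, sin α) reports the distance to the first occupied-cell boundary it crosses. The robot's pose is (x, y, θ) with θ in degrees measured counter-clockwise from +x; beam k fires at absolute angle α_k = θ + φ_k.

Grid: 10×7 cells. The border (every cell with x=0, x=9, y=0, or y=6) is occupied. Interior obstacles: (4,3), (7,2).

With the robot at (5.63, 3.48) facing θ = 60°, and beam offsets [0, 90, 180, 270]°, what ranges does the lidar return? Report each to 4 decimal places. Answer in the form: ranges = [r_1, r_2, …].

ranges = [2.9098, 0.7275, 2.8637, 1.5819]

beam 1: φ=0°, α=60°
  d=(0.5000,0.8660)  start (5,3)  tX=0.7400 tY=0.6004  stride 1/|dx|=2.0000 1/|dy|=1.1547
    cross y-line → (5,4), t=0.6004
    cross x-line → (6,4), t=0.7400
    cross y-line → (6,5), t=1.7551
    cross x-line → (7,5), t=2.7400
    cross y-line → (7,6), t=2.9098 (wall)
  → r_1 = 2.9098
beam 2: φ=90°, α=150°
  d=(-0.8660,0.5000)  start (5,3)  tX=0.7275 tY=1.0400  stride 1/|dx|=1.1547 1/|dy|=2.0000
    cross x-line → (4,3), t=0.7275 (wall)
  → r_2 = 0.7275
beam 3: φ=180°, α=240°
  d=(-0.5000,-0.8660)  start (5,3)  tX=1.2600 tY=0.5543  stride 1/|dx|=2.0000 1/|dy|=1.1547
    cross y-line → (5,2), t=0.5543
    cross x-line → (4,2), t=1.2600
    cross y-line → (4,1), t=1.7090
    cross y-line → (4,0), t=2.8637 (wall)
  → r_3 = 2.8637
beam 4: φ=270°, α=330°
  d=(0.8660,-0.5000)  start (5,3)  tX=0.4272 tY=0.9600  stride 1/|dx|=1.1547 1/|dy|=2.0000
    cross x-line → (6,3), t=0.4272
    cross y-line → (6,2), t=0.9600
    cross x-line → (7,2), t=1.5819 (wall)
  → r_4 = 1.5819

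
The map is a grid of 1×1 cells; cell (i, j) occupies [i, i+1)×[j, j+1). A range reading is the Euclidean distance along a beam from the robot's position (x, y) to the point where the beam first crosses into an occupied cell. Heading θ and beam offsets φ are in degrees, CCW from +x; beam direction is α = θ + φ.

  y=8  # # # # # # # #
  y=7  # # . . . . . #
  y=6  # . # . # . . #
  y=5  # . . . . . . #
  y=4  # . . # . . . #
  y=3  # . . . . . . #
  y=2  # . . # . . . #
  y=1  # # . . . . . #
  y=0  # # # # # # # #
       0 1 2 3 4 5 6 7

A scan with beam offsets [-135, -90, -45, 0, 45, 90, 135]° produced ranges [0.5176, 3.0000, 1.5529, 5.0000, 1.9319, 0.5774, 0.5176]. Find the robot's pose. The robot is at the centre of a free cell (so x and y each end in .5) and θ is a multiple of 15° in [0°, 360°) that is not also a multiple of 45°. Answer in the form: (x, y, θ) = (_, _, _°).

Candidates: 36 free-cell centres × 16 headings = 576 poses. Raycast each; keep the one whose scan matches to 4 dp.
  (3.5, 7.5, 330°): beam 1 = 1.5529 ≠ 0.5176 ✗
  (6.5, 7.5, 195°): beam 1 = 0.5774 ≠ 0.5176 ✗
  (2.5, 3.5, 210°): beam 1 = 4.6587 ≠ 0.5176 ✗
  …
  (1.5, 2.5, 60°): r_1=0.5176, r_2=3.0000, r_3=1.5529, r_4=5.0000, r_5=1.9319, r_6=0.5774, r_7=0.5176 — all match ✓
No second candidate reproduces the full scan.

(x, y, θ) = (1.5, 2.5, 60°)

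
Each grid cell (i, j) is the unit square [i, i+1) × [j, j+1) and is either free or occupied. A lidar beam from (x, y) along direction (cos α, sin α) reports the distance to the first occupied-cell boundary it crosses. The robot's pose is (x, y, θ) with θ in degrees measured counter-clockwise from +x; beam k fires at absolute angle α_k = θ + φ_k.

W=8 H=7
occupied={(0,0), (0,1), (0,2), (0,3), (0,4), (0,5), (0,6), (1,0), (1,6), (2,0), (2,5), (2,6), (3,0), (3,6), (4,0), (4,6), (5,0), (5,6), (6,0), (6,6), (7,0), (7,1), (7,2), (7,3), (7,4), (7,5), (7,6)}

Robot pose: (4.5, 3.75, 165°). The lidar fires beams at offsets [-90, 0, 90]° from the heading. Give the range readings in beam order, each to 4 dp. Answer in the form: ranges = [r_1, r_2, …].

ranges = [2.3294, 3.6235, 2.8470]

beam 1: φ=-90°, α=75°
  dir = (cos 75°, sin 75°) = (0.2588, 0.9659); from cell (4,3)
  next x-line at t=1.9319, next y-line at t=0.2588; Δt_x=3.8637, Δt_y=1.0353
    y: enter (4,4) at t=0.2588
    y: enter (4,5) at t=1.2941
    x: enter (5,5) at t=1.9319
    y: enter (5,6) at t=2.3294 ← occupied
  → r_1 = 2.3294
beam 2: φ=0°, α=165°
  dir = (cos 165°, sin 165°) = (-0.9659, 0.2588); from cell (4,3)
  next x-line at t=0.5176, next y-line at t=0.9659; Δt_x=1.0353, Δt_y=3.8637
    x: enter (3,3) at t=0.5176
    y: enter (3,4) at t=0.9659
    x: enter (2,4) at t=1.5529
    x: enter (1,4) at t=2.5882
    x: enter (0,4) at t=3.6235 ← occupied
  → r_2 = 3.6235
beam 3: φ=90°, α=255°
  dir = (cos 255°, sin 255°) = (-0.2588, -0.9659); from cell (4,3)
  next x-line at t=1.9319, next y-line at t=0.7765; Δt_x=3.8637, Δt_y=1.0353
    y: enter (4,2) at t=0.7765
    y: enter (4,1) at t=1.8117
    x: enter (3,1) at t=1.9319
    y: enter (3,0) at t=2.8470 ← occupied
  → r_3 = 2.8470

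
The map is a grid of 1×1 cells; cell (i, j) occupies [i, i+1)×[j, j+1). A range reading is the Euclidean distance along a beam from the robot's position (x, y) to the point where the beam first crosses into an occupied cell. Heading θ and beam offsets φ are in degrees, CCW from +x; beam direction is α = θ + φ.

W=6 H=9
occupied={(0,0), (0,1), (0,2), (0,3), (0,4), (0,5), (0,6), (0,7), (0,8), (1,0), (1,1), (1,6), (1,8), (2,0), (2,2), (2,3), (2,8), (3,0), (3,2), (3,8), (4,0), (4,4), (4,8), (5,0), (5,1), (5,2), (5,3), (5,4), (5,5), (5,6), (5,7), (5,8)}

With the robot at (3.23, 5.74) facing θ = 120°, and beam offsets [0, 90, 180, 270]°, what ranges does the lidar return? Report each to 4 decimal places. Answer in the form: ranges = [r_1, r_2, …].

beam 1: φ=0°, α=120°
  d=(-0.5000,0.8660)  start (3,5)  tX=0.4600 tY=0.3002  stride 1/|dx|=2.0000 1/|dy|=1.1547
    cross y-line → (3,6), t=0.3002
    cross x-line → (2,6), t=0.4600
    cross y-line → (2,7), t=1.4549
    cross x-line → (1,7), t=2.4600
    cross y-line → (1,8), t=2.6096 (wall)
  → r_1 = 2.6096
beam 2: φ=90°, α=210°
  d=(-0.8660,-0.5000)  start (3,5)  tX=0.2656 tY=1.4800  stride 1/|dx|=1.1547 1/|dy|=2.0000
    cross x-line → (2,5), t=0.2656
    cross x-line → (1,5), t=1.4203
    cross y-line → (1,4), t=1.4800
    cross x-line → (0,4), t=2.5750 (wall)
  → r_2 = 2.5750
beam 3: φ=180°, α=300°
  d=(0.5000,-0.8660)  start (3,5)  tX=1.5400 tY=0.8545  stride 1/|dx|=2.0000 1/|dy|=1.1547
    cross y-line → (3,4), t=0.8545
    cross x-line → (4,4), t=1.5400 (wall)
  → r_3 = 1.5400
beam 4: φ=270°, α=30°
  d=(0.8660,0.5000)  start (3,5)  tX=0.8891 tY=0.5200  stride 1/|dx|=1.1547 1/|dy|=2.0000
    cross y-line → (3,6), t=0.5200
    cross x-line → (4,6), t=0.8891
    cross x-line → (5,6), t=2.0438 (wall)
  → r_4 = 2.0438

ranges = [2.6096, 2.5750, 1.5400, 2.0438]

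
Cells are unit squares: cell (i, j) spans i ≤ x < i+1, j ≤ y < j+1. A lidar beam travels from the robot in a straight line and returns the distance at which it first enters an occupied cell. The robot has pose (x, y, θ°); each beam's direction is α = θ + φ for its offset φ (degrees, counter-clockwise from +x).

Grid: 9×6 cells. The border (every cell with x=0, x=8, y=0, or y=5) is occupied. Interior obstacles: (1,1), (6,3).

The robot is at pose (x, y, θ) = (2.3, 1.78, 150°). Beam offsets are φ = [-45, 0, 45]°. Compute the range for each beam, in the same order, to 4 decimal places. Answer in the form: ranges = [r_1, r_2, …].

ranges = [3.3336, 0.3464, 0.3106]

beam 1: φ=-45°, α=105°
  d=(-0.2588,0.9659)  start (2,1)  tX=1.1591 tY=0.2278  stride 1/|dx|=3.8637 1/|dy|=1.0353
    cross y-line → (2,2), t=0.2278
    cross x-line → (1,2), t=1.1591
    cross y-line → (1,3), t=1.2630
    cross y-line → (1,4), t=2.2983
    cross y-line → (1,5), t=3.3336 (wall)
  → r_1 = 3.3336
beam 2: φ=0°, α=150°
  d=(-0.8660,0.5000)  start (2,1)  tX=0.3464 tY=0.4400  stride 1/|dx|=1.1547 1/|dy|=2.0000
    cross x-line → (1,1), t=0.3464 (wall)
  → r_2 = 0.3464
beam 3: φ=45°, α=195°
  d=(-0.9659,-0.2588)  start (2,1)  tX=0.3106 tY=3.0137  stride 1/|dx|=1.0353 1/|dy|=3.8637
    cross x-line → (1,1), t=0.3106 (wall)
  → r_3 = 0.3106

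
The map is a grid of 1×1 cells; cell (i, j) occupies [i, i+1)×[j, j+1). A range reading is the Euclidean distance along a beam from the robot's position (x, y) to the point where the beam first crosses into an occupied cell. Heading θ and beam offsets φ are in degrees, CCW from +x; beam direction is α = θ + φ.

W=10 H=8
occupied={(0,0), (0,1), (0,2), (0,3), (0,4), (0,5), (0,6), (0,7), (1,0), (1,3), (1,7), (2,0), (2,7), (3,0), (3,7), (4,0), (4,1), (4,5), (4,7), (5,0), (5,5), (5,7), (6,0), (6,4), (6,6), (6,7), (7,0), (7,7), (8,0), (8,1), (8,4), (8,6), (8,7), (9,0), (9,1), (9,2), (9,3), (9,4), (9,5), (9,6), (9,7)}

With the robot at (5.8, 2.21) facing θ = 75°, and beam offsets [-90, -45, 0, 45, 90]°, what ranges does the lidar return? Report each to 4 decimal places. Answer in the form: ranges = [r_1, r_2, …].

ranges = [2.2776, 3.5800, 1.8531, 3.2216, 3.9340]

beam 1: φ=-90°, α=345°
  d=(0.9659,-0.2588)  start (5,2)  tX=0.2071 tY=0.8114  stride 1/|dx|=1.0353 1/|dy|=3.8637
    cross x-line → (6,2), t=0.2071
    cross y-line → (6,1), t=0.8114
    cross x-line → (7,1), t=1.2423
    cross x-line → (8,1), t=2.2776 (wall)
  → r_1 = 2.2776
beam 2: φ=-45°, α=30°
  d=(0.8660,0.5000)  start (5,2)  tX=0.2309 tY=1.5800  stride 1/|dx|=1.1547 1/|dy|=2.0000
    cross x-line → (6,2), t=0.2309
    cross x-line → (7,2), t=1.3856
    cross y-line → (7,3), t=1.5800
    cross x-line → (8,3), t=2.5403
    cross y-line → (8,4), t=3.5800 (wall)
  → r_2 = 3.5800
beam 3: φ=0°, α=75°
  d=(0.2588,0.9659)  start (5,2)  tX=0.7727 tY=0.8179  stride 1/|dx|=3.8637 1/|dy|=1.0353
    cross x-line → (6,2), t=0.7727
    cross y-line → (6,3), t=0.8179
    cross y-line → (6,4), t=1.8531 (wall)
  → r_3 = 1.8531
beam 4: φ=45°, α=120°
  d=(-0.5000,0.8660)  start (5,2)  tX=1.6000 tY=0.9122  stride 1/|dx|=2.0000 1/|dy|=1.1547
    cross y-line → (5,3), t=0.9122
    cross x-line → (4,3), t=1.6000
    cross y-line → (4,4), t=2.0669
    cross y-line → (4,5), t=3.2216 (wall)
  → r_4 = 3.2216
beam 5: φ=90°, α=165°
  d=(-0.9659,0.2588)  start (5,2)  tX=0.8282 tY=3.0523  stride 1/|dx|=1.0353 1/|dy|=3.8637
    cross x-line → (4,2), t=0.8282
    cross x-line → (3,2), t=1.8635
    cross x-line → (2,2), t=2.8988
    cross y-line → (2,3), t=3.0523
    cross x-line → (1,3), t=3.9340 (wall)
  → r_5 = 3.9340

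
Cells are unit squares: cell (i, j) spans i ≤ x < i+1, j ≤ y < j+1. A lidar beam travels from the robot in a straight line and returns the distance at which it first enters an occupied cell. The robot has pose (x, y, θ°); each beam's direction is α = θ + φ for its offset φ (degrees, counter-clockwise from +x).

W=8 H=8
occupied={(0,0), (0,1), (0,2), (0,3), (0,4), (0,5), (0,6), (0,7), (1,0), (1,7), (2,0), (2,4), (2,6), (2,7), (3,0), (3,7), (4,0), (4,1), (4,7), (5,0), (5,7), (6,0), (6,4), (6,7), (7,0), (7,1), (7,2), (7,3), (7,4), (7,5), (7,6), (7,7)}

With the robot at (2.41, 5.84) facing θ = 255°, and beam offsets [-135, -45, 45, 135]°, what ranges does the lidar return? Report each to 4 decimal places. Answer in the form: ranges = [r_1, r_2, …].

ranges = [0.1848, 1.6281, 0.9699, 0.3200]

beam 1: φ=-135°, α=120°
  d=(-0.5000,0.8660)  start (2,5)  tX=0.8200 tY=0.1848  stride 1/|dx|=2.0000 1/|dy|=1.1547
    cross y-line → (2,6), t=0.1848 (wall)
  → r_1 = 0.1848
beam 2: φ=-45°, α=210°
  d=(-0.8660,-0.5000)  start (2,5)  tX=0.4734 tY=1.6800  stride 1/|dx|=1.1547 1/|dy|=2.0000
    cross x-line → (1,5), t=0.4734
    cross x-line → (0,5), t=1.6281 (wall)
  → r_2 = 1.6281
beam 3: φ=45°, α=300°
  d=(0.5000,-0.8660)  start (2,5)  tX=1.1800 tY=0.9699  stride 1/|dx|=2.0000 1/|dy|=1.1547
    cross y-line → (2,4), t=0.9699 (wall)
  → r_3 = 0.9699
beam 4: φ=135°, α=30°
  d=(0.8660,0.5000)  start (2,5)  tX=0.6813 tY=0.3200  stride 1/|dx|=1.1547 1/|dy|=2.0000
    cross y-line → (2,6), t=0.3200 (wall)
  → r_4 = 0.3200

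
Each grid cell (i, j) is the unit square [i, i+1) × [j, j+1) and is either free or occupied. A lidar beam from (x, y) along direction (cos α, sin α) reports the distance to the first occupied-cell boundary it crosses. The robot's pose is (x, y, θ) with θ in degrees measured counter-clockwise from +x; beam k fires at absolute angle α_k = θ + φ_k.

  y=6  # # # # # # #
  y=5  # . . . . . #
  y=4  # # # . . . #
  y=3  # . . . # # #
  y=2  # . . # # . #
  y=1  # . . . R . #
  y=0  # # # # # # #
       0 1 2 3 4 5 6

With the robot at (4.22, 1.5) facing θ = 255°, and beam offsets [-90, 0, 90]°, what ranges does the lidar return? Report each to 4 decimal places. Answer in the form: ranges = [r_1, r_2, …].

ranges = [3.3336, 0.5176, 1.8428]

beam 1: φ=-90°, α=165°
  direction (-0.9659, 0.2588); cell (4,1); t to first gridline: x 0.2278, y 1.9319 (then +1.0353 / +3.8637)
    (3,1) via x @ 0.2278
    (2,1) via x @ 1.2630
    (2,2) via y @ 1.9319
    (1,2) via x @ 2.2983
    (0,2) via x @ 3.3336  # hit
  → r_1 = 3.3336
beam 2: φ=0°, α=255°
  direction (-0.2588, -0.9659); cell (4,1); t to first gridline: x 0.8500, y 0.5176 (then +3.8637 / +1.0353)
    (4,0) via y @ 0.5176  # hit
  → r_2 = 0.5176
beam 3: φ=90°, α=345°
  direction (0.9659, -0.2588); cell (4,1); t to first gridline: x 0.8075, y 1.9319 (then +1.0353 / +3.8637)
    (5,1) via x @ 0.8075
    (6,1) via x @ 1.8428  # hit
  → r_3 = 1.8428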